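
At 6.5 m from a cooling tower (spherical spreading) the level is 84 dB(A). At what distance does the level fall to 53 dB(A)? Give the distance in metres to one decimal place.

The 31.0 dB drop corresponds to a distance ratio of 10^(31.0/20) for a point source.
r₂ = 6.5·10^((84−53)/20) = 6.5·10^(31.0/20) = 230.63 m.

230.6 m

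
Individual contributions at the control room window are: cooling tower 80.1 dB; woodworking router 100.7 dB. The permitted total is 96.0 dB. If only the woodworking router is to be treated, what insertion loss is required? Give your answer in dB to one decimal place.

Everything except the woodworking router sums to 10^(80.1/10) = 1.023e+08 in linear terms, 80.10 dB.
To meet 96.0 dB overall, the treated woodworking router may contribute at most 10^(96.0/10) − 1.023e+08 = 3.879e+09, i.e. 95.89 dB.
Required insertion loss = 100.7 − 95.89 = 4.81 dB.

4.8 dB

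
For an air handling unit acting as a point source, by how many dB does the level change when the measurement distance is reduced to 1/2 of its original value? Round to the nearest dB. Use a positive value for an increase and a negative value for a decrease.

+6 dB

With spherical spreading the level changes by −20·log₁₀(r₂/r₁).
ΔL = −20·log₁₀(0.5) = +6.02 dB.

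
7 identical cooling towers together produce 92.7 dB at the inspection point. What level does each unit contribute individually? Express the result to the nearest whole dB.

7 equal contributions raise the level by 10·log₁₀ 7 = 8.451 dB, so each unit alone gives 92.7 − 8.451.

84 dB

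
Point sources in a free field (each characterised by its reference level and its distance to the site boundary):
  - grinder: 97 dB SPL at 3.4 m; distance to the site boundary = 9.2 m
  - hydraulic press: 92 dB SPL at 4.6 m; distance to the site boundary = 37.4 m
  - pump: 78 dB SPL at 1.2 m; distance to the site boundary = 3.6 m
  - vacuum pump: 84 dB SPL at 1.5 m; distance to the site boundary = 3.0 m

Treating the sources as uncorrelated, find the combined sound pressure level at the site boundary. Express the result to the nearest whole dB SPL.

89 dB SPL

Apply inverse-square spreading to bring every level to the receiver, then sum 10^(L/10).
grinder: 97 − 20·log₁₀(9.2/3.4) = 97 − 8.65 = 88.35 dB SPL.
hydraulic press: 92 − 20·log₁₀(37.4/4.6) = 92 − 18.20 = 73.80 dB SPL.
pump: 78 − 20·log₁₀(3.6/1.2) = 78 − 9.54 = 68.46 dB SPL.
vacuum pump: 84 − 20·log₁₀(3.0/1.5) = 84 − 6.02 = 77.98 dB SPL.
Σ 10^(L/10) = 7.783e+08 → L_total = 10·log₁₀(7.783e+08) = 88.91 dB SPL.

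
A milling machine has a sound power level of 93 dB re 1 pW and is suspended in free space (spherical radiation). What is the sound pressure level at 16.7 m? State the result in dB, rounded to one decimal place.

The power spreads over a sphere of area 4π·r², so L_p = L_w − 10·log₁₀(4π·r²).
4π·r² = 3505 m², 10·log₁₀ of that is 35.446 dB.
L_p = 93 − 35.446 = 57.55 dB.

57.6 dB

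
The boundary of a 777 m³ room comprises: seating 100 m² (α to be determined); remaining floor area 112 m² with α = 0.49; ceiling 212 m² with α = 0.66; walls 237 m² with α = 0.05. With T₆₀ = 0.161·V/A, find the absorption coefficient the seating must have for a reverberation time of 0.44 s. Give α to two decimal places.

A = 0.161·V/T₆₀ = 0.161·777/0.44 = 284.31 m² sabins.
Absorption from the other surfaces = 112·0.49 + 212·0.66 + 237·0.05 = 206.65 m², so the seating must supply 77.66 m² over 100 m².
α = 77.66/100 = 0.777.

0.78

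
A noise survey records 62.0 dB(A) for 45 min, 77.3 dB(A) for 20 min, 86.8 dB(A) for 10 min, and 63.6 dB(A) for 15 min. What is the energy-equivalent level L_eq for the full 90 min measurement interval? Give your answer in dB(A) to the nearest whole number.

The energy average is taken in the linear domain: L_eq = 10·log₁₀[(Σ tᵢ·10^(Lᵢ/10))/T], T = 90 min.
Σ tᵢ·10^(Lᵢ/10) = 45·10^(62.0/10) + 20·10^(77.3/10) + 10·10^(86.8/10) + 15·10^(63.6/10) = 5.966e+09.
L_eq = 10·log₁₀(5.966e+09/90) = 78.21 dB(A).

78 dB(A)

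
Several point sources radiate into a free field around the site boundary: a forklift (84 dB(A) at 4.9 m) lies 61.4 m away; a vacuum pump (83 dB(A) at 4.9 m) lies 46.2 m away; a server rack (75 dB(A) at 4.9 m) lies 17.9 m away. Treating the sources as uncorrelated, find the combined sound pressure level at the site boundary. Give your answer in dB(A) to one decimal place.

Apply inverse-square spreading to bring every level to the receiver, then sum 10^(L/10).
forklift: 84 − 20·log₁₀(61.4/4.9) = 84 − 21.96 = 62.04 dB(A).
vacuum pump: 83 − 20·log₁₀(46.2/4.9) = 83 − 19.49 = 63.51 dB(A).
server rack: 75 − 20·log₁₀(17.9/4.9) = 75 − 11.25 = 63.75 dB(A).
Σ 10^(L/10) = 6.214e+06 → L_total = 10·log₁₀(6.214e+06) = 67.93 dB(A).

67.9 dB(A)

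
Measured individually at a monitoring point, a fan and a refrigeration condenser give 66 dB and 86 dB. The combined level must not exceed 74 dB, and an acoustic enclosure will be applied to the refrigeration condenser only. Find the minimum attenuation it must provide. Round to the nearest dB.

13 dB

The untreated sources together contribute 10^(66/10) = 3.981e+06, i.e. 66.00 dB.
The limit corresponds to 10^(74/10) = 2.512e+07; subtracting the fixed part leaves 2.114e+07 for the refrigeration condenser, i.e. 73.25 dB.
Required insertion loss = 86 − 73.25 = 12.75 dB.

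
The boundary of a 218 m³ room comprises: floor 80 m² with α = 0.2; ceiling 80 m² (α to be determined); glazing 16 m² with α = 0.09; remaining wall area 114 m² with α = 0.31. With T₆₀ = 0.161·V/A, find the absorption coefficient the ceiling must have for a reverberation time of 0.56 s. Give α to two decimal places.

From T₆₀ = 0.161·V/A, the target T₆₀ = 0.56 s needs A = 0.161·218/0.56 = 62.67 m².
Absorption from the other surfaces = 80·0.2 + 16·0.09 + 114·0.31 = 52.78 m², so the ceiling must supply 9.89 m² over 80 m².
α = 9.89/80 = 0.124.

0.12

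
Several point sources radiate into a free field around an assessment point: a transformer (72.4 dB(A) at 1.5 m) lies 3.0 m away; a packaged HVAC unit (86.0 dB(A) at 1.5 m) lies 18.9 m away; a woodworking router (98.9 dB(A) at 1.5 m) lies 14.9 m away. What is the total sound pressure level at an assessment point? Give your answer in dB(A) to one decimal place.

Propagate each source to the receiver with L = L_ref − 20·log₁₀(r/r_ref), then add intensities.
transformer: 72.4 − 20·log₁₀(3.0/1.5) = 72.4 − 6.02 = 66.38 dB(A).
packaged HVAC unit: 86.0 − 20·log₁₀(18.9/1.5) = 86.0 − 22.01 = 63.99 dB(A).
woodworking router: 98.9 − 20·log₁₀(14.9/1.5) = 98.9 − 19.94 = 78.96 dB(A).
Σ 10^(L/10) = 8.552e+07 → L_total = 10·log₁₀(8.552e+07) = 79.32 dB(A).

79.3 dB(A)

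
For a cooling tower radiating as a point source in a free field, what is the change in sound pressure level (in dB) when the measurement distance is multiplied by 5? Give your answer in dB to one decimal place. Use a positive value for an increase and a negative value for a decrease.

Point-source spreading: ΔL = −20·log₁₀(r₂/r₁).
ΔL = −20·log₁₀(5) = -13.98 dB.

-14.0 dB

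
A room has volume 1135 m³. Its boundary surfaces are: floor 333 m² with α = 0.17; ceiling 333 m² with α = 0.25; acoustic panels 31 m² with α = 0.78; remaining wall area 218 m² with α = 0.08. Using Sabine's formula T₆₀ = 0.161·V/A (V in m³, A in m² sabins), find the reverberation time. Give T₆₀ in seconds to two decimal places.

1.01 s

Summing Sᵢαᵢ: 333·0.17 + 333·0.25 + 31·0.78 + 218·0.08 = 181.48 m².
T₆₀ = 0.161 × 1135 / 181.48 = 1.007 s.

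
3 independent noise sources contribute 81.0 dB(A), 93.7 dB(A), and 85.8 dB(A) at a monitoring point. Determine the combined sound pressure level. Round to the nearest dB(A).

Incoherent sources combine by intensity addition: L_total = 10·log₁₀(Σ 10^(L_i/10)).
Σ 10^(L/10) = 10^(81.0/10) + 10^(93.7/10) + 10^(85.8/10) = 2.850e+09.
L_total = 10·log₁₀(2.850e+09) = 94.55 dB(A).

95 dB(A)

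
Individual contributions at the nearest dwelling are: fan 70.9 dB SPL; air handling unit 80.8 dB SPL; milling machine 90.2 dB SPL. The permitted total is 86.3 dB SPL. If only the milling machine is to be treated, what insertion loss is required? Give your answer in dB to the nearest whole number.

6 dB

Everything except the milling machine sums to 10^(70.9/10) + 10^(80.8/10) = 1.325e+08 in linear terms, 81.22 dB SPL.
The limit corresponds to 10^(86.3/10) = 4.266e+08; subtracting the fixed part leaves 2.941e+08 for the milling machine, i.e. 84.68 dB SPL.
So the milling machine must be reduced from 90.2 to 84.68 dB SPL: IL = 5.52 dB.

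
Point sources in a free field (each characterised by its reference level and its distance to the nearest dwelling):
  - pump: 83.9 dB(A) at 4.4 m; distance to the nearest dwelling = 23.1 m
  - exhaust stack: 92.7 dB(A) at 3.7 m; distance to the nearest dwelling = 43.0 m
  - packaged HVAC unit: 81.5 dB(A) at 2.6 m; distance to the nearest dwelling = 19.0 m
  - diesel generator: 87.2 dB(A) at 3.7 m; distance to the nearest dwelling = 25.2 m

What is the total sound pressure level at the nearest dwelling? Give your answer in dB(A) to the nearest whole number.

Apply inverse-square spreading to bring every level to the receiver, then sum 10^(L/10).
pump: 83.9 − 20·log₁₀(23.1/4.4) = 83.9 − 14.40 = 69.50 dB(A).
exhaust stack: 92.7 − 20·log₁₀(43.0/3.7) = 92.7 − 21.31 = 71.39 dB(A).
packaged HVAC unit: 81.5 − 20·log₁₀(19.0/2.6) = 81.5 − 17.28 = 64.22 dB(A).
diesel generator: 87.2 − 20·log₁₀(25.2/3.7) = 87.2 − 16.66 = 70.54 dB(A).
Σ 10^(L/10) = 3.665e+07 → L_total = 10·log₁₀(3.665e+07) = 75.64 dB(A).

76 dB(A)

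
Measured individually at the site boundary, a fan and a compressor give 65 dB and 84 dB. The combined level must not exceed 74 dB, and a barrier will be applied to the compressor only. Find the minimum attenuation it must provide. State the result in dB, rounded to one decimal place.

10.6 dB

The untreated sources together contribute 10^(65/10) = 3.162e+06, i.e. 65.00 dB.
To meet 74 dB overall, the treated compressor may contribute at most 10^(74/10) − 3.162e+06 = 2.196e+07, i.e. 73.42 dB.
Required insertion loss = 84 − 73.42 = 10.58 dB.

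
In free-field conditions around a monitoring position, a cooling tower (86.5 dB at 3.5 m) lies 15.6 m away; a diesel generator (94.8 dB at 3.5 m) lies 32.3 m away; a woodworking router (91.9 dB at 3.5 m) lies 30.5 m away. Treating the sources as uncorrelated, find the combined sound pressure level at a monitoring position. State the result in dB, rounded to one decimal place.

Apply inverse-square spreading to bring every level to the receiver, then sum 10^(L/10).
cooling tower: 86.5 − 20·log₁₀(15.6/3.5) = 86.5 − 12.98 = 73.52 dB.
diesel generator: 94.8 − 20·log₁₀(32.3/3.5) = 94.8 − 19.30 = 75.50 dB.
woodworking router: 91.9 − 20·log₁₀(30.5/3.5) = 91.9 − 18.80 = 73.10 dB.
Σ 10^(L/10) = 7.834e+07 → L_total = 10·log₁₀(7.834e+07) = 78.94 dB.

78.9 dB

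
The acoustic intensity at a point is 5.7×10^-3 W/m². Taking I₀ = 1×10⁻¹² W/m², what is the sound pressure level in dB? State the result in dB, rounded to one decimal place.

97.6 dB

L = 10·log₁₀(I/I₀) = 10·log₁₀(5.7×10^-3/10⁻¹²) = 10·log₁₀(5.7×10^9).
L = 10·(0.7559 + 9) = 97.56 dB.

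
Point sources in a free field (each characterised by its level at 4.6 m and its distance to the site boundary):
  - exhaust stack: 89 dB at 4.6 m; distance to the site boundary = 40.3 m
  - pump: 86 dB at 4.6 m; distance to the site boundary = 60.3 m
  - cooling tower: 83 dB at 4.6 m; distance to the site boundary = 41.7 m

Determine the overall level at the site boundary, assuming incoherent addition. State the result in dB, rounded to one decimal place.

71.8 dB

First find each source's level at the receiver (point-source: −20·log₁₀(r/r_ref)), then combine on an intensity basis.
exhaust stack: 89 − 20·log₁₀(40.3/4.6) = 89 − 18.85 = 70.15 dB.
pump: 86 − 20·log₁₀(60.3/4.6) = 86 − 22.35 = 63.65 dB.
cooling tower: 83 − 20·log₁₀(41.7/4.6) = 83 − 19.15 = 63.85 dB.
Σ 10^(L/10) = 1.509e+07 → L_total = 10·log₁₀(1.509e+07) = 71.79 dB.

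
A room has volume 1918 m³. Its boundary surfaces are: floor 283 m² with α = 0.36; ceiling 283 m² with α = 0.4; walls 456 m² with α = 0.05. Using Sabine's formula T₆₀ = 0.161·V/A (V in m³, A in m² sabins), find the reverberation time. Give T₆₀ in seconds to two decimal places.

1.30 s

Summing Sᵢαᵢ: 283·0.36 + 283·0.4 + 456·0.05 = 237.88 m².
T₆₀ = 0.161·V/A = 0.161·1918/237.88 = 1.298 s.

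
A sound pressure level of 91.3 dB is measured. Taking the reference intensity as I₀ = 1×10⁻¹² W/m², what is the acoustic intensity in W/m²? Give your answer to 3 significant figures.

0.00135 W/m²

L = 10·log₁₀(I/I₀) ⇒ I = I₀·10^(L/10) = 10⁻¹² × 10^9.13.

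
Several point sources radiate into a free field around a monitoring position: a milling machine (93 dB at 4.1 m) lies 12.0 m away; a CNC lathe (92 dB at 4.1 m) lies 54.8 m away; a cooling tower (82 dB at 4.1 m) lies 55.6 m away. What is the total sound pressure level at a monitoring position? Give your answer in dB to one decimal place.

83.8 dB

First find each source's level at the receiver (point-source: −20·log₁₀(r/r_ref)), then combine on an intensity basis.
milling machine: 93 − 20·log₁₀(12.0/4.1) = 93 − 9.33 = 83.67 dB.
CNC lathe: 92 − 20·log₁₀(54.8/4.1) = 92 − 22.52 = 69.48 dB.
cooling tower: 82 − 20·log₁₀(55.6/4.1) = 82 − 22.65 = 59.35 dB.
Σ 10^(L/10) = 2.427e+08 → L_total = 10·log₁₀(2.427e+08) = 83.85 dB.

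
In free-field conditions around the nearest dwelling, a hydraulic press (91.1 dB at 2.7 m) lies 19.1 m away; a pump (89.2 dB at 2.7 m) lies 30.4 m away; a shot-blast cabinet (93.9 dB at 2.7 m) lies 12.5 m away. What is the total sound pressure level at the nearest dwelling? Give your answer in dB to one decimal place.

First find each source's level at the receiver (point-source: −20·log₁₀(r/r_ref)), then combine on an intensity basis.
hydraulic press: 91.1 − 20·log₁₀(19.1/2.7) = 91.1 − 16.99 = 74.11 dB.
pump: 89.2 − 20·log₁₀(30.4/2.7) = 89.2 − 21.03 = 68.17 dB.
shot-blast cabinet: 93.9 − 20·log₁₀(12.5/2.7) = 93.9 − 13.31 = 80.59 dB.
Σ 10^(L/10) = 1.468e+08 → L_total = 10·log₁₀(1.468e+08) = 81.67 dB.

81.7 dB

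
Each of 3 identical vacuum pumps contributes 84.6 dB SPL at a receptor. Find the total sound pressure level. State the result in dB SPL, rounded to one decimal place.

N identical incoherent sources raise the level by 10·log₁₀ N.
L_total = 84.6 + 10·log₁₀(3) = 84.6 + 4.771 = 89.37 dB SPL.

89.4 dB SPL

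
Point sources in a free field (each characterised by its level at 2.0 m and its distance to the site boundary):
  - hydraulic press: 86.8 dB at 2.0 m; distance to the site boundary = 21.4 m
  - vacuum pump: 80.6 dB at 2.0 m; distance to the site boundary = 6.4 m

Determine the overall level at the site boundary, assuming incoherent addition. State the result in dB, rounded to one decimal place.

71.9 dB

Propagate each source to the receiver with L = L_ref − 20·log₁₀(r/r_ref), then add intensities.
hydraulic press: 86.8 − 20·log₁₀(21.4/2.0) = 86.8 − 20.59 = 66.21 dB.
vacuum pump: 80.6 − 20·log₁₀(6.4/2.0) = 80.6 − 10.10 = 70.50 dB.
Σ 10^(L/10) = 1.539e+07 → L_total = 10·log₁₀(1.539e+07) = 71.87 dB.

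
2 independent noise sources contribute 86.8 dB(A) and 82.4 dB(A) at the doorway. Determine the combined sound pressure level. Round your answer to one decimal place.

88.1 dB(A)

For uncorrelated sources the intensities add, so convert each level to linear form, sum, and take 10·log₁₀ of the total.
Σ 10^(L/10) = 10^(86.8/10) + 10^(82.4/10) = 6.524e+08.
L_total = 10·log₁₀(6.524e+08) = 88.15 dB(A).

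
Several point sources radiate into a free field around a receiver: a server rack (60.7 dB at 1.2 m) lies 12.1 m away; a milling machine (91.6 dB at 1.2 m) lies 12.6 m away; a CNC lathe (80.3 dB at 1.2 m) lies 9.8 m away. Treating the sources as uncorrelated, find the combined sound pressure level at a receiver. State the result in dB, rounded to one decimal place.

First find each source's level at the receiver (point-source: −20·log₁₀(r/r_ref)), then combine on an intensity basis.
server rack: 60.7 − 20·log₁₀(12.1/1.2) = 60.7 − 20.07 = 40.63 dB.
milling machine: 91.6 − 20·log₁₀(12.6/1.2) = 91.6 − 20.42 = 71.18 dB.
CNC lathe: 80.3 − 20·log₁₀(9.8/1.2) = 80.3 − 18.24 = 62.06 dB.
Σ 10^(L/10) = 1.473e+07 → L_total = 10·log₁₀(1.473e+07) = 71.68 dB.

71.7 dB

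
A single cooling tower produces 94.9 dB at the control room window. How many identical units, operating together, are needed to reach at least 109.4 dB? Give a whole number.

29

N identical sources give L₁ + 10·log₁₀ N, so require 10·log₁₀ N ≥ 109.4 − 94.9 = 14.5 dB.
N ≥ 10^(14.5/10) = 28.184, so N = 29.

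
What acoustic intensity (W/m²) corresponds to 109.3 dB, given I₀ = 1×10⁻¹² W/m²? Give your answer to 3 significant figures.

L = 10·log₁₀(I/I₀) ⇒ I = I₀·10^(L/10) = 10⁻¹² × 10^10.93.

0.0851 W/m²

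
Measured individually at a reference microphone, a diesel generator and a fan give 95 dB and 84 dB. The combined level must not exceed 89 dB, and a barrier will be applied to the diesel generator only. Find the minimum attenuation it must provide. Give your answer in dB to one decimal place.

7.7 dB

The untreated sources together contribute 10^(84/10) = 2.512e+08, i.e. 84.00 dB.
The limit corresponds to 10^(89/10) = 7.943e+08; subtracting the fixed part leaves 5.431e+08 for the diesel generator, i.e. 87.35 dB.
So the diesel generator must be reduced from 95 to 87.35 dB: IL = 7.65 dB.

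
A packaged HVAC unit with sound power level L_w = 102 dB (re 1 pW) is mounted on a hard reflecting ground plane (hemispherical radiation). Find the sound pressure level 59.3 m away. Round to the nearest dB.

The power spreads over a hemisphere of area 2π·r², so L_p = L_w − 10·log₁₀(2π·r²).
2π·r² = 2.209e+04 m², 10·log₁₀ of that is 43.443 dB.
L_p = 102 − 43.443 = 58.56 dB.

59 dB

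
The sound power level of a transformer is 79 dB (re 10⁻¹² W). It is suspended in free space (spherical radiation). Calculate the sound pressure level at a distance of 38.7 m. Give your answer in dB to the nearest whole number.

36 dB

L_p = L_w − 10·log₁₀(4π·r²) with r = 38.7 m.
4π·r² = 1.882e+04 m², 10·log₁₀ of that is 42.746 dB.
L_p = 79 − 42.746 = 36.25 dB.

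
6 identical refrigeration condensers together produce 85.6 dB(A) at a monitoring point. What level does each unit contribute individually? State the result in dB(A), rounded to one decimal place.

77.8 dB(A)

Dividing the total intensity by 6 lowers the level by 10·log₁₀ 6 = 7.782 dB: L₁ = 85.6 − 7.782.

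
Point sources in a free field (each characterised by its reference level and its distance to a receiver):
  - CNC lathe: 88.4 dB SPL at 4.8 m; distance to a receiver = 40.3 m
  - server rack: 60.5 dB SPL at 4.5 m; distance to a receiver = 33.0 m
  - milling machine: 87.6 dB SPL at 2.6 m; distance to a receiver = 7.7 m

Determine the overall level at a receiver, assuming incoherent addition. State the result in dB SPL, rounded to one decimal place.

Propagate each source to the receiver with L = L_ref − 20·log₁₀(r/r_ref), then add intensities.
CNC lathe: 88.4 − 20·log₁₀(40.3/4.8) = 88.4 − 18.48 = 69.92 dB SPL.
server rack: 60.5 − 20·log₁₀(33.0/4.5) = 60.5 − 17.31 = 43.19 dB SPL.
milling machine: 87.6 − 20·log₁₀(7.7/2.6) = 87.6 − 9.43 = 78.17 dB SPL.
Σ 10^(L/10) = 7.544e+07 → L_total = 10·log₁₀(7.544e+07) = 78.78 dB SPL.

78.8 dB SPL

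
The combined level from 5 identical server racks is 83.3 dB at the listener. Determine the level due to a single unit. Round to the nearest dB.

76 dB

Dividing the total intensity by 5 lowers the level by 10·log₁₀ 5 = 6.990 dB: L₁ = 83.3 − 6.990.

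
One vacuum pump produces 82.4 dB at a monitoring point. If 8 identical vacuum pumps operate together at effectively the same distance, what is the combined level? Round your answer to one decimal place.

L_total = L₁ + 10·log₁₀ N for N identical incoherent sources.
L_total = 82.4 + 10·log₁₀(8) = 82.4 + 9.031 = 91.43 dB.

91.4 dB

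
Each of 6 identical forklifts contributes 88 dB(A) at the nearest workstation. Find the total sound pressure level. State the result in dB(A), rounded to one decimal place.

95.8 dB(A)

N identical incoherent sources raise the level by 10·log₁₀ N.
L_total = 88 + 10·log₁₀(6) = 88 + 7.782 = 95.78 dB(A).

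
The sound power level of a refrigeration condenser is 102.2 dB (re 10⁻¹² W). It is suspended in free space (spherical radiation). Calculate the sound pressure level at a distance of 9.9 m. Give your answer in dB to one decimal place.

L_p = L_w − 10·log₁₀(4π·r²) with r = 9.9 m.
4π·r² = 1232 m², 10·log₁₀ of that is 30.905 dB.
L_p = 102.2 − 30.905 = 71.30 dB.

71.3 dB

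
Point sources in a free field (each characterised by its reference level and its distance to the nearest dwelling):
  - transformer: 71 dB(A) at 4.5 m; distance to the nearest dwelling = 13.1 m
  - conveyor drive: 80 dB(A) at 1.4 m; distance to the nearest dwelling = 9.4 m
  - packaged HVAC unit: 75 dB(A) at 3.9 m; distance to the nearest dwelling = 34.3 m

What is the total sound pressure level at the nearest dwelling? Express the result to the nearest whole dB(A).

Apply inverse-square spreading to bring every level to the receiver, then sum 10^(L/10).
transformer: 71 − 20·log₁₀(13.1/4.5) = 71 − 9.28 = 61.72 dB(A).
conveyor drive: 80 − 20·log₁₀(9.4/1.4) = 80 − 16.54 = 63.46 dB(A).
packaged HVAC unit: 75 − 20·log₁₀(34.3/3.9) = 75 − 18.88 = 56.12 dB(A).
Σ 10^(L/10) = 4.113e+06 → L_total = 10·log₁₀(4.113e+06) = 66.14 dB(A).

66 dB(A)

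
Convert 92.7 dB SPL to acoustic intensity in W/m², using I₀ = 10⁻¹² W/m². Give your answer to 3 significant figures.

0.00186 W/m²

I/I₀ = 10^(92.7/10) = 1.862e+09, so I = 1.862e+09 × 10⁻¹² W/m².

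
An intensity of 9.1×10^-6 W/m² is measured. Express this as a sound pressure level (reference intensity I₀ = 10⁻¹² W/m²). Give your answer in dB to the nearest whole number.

L = 10·log₁₀(I/I₀) = 10·log₁₀(9.1×10^-6/10⁻¹²) = 10·log₁₀(9.1×10^6).
L = 10·(0.9590 + 6) = 69.59 dB.

70 dB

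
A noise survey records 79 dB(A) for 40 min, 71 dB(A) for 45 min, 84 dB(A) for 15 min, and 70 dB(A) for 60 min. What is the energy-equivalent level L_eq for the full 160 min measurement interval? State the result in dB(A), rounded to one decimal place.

77.0 dB(A)

Weight each interval's intensity by its duration and average over T = 160 min:
Σ tᵢ·10^(Lᵢ/10) = 40·10^(79/10) + 45·10^(71/10) + 15·10^(84/10) + 60·10^(70/10) = 8.112e+09.
L_eq = 10·log₁₀(8.112e+09/160) = 77.05 dB(A).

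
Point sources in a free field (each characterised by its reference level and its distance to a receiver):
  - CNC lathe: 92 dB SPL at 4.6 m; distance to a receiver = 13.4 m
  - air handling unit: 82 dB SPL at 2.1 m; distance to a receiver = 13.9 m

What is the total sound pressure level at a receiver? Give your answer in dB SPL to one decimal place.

First find each source's level at the receiver (point-source: −20·log₁₀(r/r_ref)), then combine on an intensity basis.
CNC lathe: 92 − 20·log₁₀(13.4/4.6) = 92 − 9.29 = 82.71 dB SPL.
air handling unit: 82 − 20·log₁₀(13.9/2.1) = 82 − 16.42 = 65.58 dB SPL.
Σ 10^(L/10) = 1.904e+08 → L_total = 10·log₁₀(1.904e+08) = 82.80 dB SPL.

82.8 dB SPL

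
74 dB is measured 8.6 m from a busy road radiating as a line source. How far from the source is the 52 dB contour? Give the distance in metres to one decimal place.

Line-source spreading drops the level by 10·log₁₀(r₂/r₁); inverting, r₂/r₁ = 10^(ΔL/10).
r₂ = 8.6·10^((74−52)/10) = 8.6·10^(22.0/10) = 1363.01 m.

1363.0 m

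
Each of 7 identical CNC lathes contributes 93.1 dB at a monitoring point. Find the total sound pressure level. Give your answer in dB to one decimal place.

With 7 equal, uncorrelated contributions the intensity is 7× that of one unit, giving a rise of 10·log₁₀ 7.
L_total = 93.1 + 10·log₁₀(7) = 93.1 + 8.451 = 101.55 dB.

101.6 dB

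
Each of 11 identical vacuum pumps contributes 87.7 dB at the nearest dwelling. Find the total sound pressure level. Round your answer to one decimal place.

L_total = L₁ + 10·log₁₀ N for N identical incoherent sources.
L_total = 87.7 + 10·log₁₀(11) = 87.7 + 10.414 = 98.11 dB.

98.1 dB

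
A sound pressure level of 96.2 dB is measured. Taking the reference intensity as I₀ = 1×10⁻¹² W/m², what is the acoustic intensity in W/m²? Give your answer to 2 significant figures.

L = 10·log₁₀(I/I₀) ⇒ I = I₀·10^(L/10) = 10⁻¹² × 10^9.62.

0.0042 W/m²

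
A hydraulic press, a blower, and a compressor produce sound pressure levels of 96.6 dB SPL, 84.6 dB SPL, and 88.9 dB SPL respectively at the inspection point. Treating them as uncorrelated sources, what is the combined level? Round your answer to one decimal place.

Incoherent sources combine by intensity addition: L_total = 10·log₁₀(Σ 10^(L_i/10)).
Σ 10^(L/10) = 10^(96.6/10) + 10^(84.6/10) + 10^(88.9/10) = 5.636e+09.
L_total = 10·log₁₀(5.636e+09) = 97.51 dB SPL.

97.5 dB SPL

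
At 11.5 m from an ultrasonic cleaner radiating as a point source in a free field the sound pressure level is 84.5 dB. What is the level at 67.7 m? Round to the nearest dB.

For a point source, L₂ = L₁ − 20·log₁₀(r₂/r₁).
L₂ = 84.5 − 20·log₁₀(67.7/11.5) = 84.5 − 15.398 = 69.10 dB.

69 dB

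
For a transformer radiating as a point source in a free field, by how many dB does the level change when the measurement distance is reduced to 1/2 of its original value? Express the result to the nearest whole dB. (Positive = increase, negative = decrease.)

+6 dB

With spherical spreading the level changes by −20·log₁₀(r₂/r₁).
ΔL = −20·log₁₀(0.5) = +6.02 dB.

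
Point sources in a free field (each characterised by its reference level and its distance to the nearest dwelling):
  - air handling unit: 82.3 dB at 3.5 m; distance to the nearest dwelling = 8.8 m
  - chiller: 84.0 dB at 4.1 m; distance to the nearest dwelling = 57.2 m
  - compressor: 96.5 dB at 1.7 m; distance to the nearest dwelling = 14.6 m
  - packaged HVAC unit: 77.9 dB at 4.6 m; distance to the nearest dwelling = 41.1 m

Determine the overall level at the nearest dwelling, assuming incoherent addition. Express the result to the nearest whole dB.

Propagate each source to the receiver with L = L_ref − 20·log₁₀(r/r_ref), then add intensities.
air handling unit: 82.3 − 20·log₁₀(8.8/3.5) = 82.3 − 8.01 = 74.29 dB.
chiller: 84.0 − 20·log₁₀(57.2/4.1) = 84.0 − 22.89 = 61.11 dB.
compressor: 96.5 − 20·log₁₀(14.6/1.7) = 96.5 − 18.68 = 77.82 dB.
packaged HVAC unit: 77.9 − 20·log₁₀(41.1/4.6) = 77.9 − 19.02 = 58.88 dB.
Σ 10^(L/10) = 8.949e+07 → L_total = 10·log₁₀(8.949e+07) = 79.52 dB.

80 dB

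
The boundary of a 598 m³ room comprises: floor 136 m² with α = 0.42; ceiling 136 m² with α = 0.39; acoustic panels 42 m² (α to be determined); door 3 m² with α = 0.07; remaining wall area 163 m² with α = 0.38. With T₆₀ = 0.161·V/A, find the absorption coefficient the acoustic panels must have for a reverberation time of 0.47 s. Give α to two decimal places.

0.77

A = 0.161·V/T₆₀ = 0.161·598/0.47 = 204.85 m² sabins.
Absorption from the other surfaces = 136·0.42 + 136·0.39 + 3·0.07 + 163·0.38 = 172.31 m², so the acoustic panels must supply 32.54 m² over 42 m².
α = 32.54/42 = 0.775.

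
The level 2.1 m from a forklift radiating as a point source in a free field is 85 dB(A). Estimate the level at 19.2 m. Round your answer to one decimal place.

65.8 dB(A)

Point-source attenuation: ΔL = 20·log₁₀(r₂/r₁) = 20·log₁₀(19.2/2.1) = 19.222 dB.
L₂ = 85 − 20·log₁₀(19.2/2.1) = 85 − 19.222 = 65.78 dB(A).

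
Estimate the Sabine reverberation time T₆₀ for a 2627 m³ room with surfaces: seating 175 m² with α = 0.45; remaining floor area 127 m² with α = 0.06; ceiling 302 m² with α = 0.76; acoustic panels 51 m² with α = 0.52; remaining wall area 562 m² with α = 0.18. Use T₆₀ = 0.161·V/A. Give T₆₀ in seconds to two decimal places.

0.95 s

A = Σ Sᵢαᵢ = 175·0.45 + 127·0.06 + 302·0.76 + 51·0.52 + 562·0.18 = 443.57 m².
T₆₀ = 0.161 × 2627 / 443.57 = 0.954 s.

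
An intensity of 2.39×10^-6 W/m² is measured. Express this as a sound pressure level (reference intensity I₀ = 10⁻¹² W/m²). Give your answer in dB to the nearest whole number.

Dividing by I₀ shifts the exponent by 12: I/I₀ = 2.39×10^6.
L = 10·(0.3784 + 6) = 63.78 dB.

64 dB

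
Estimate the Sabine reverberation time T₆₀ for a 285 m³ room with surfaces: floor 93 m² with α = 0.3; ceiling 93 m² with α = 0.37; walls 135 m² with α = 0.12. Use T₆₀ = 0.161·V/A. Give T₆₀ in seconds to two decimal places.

0.58 s

Summing Sᵢαᵢ: 93·0.3 + 93·0.37 + 135·0.12 = 78.51 m².
T₆₀ = 0.161 × 285 / 78.51 = 0.584 s.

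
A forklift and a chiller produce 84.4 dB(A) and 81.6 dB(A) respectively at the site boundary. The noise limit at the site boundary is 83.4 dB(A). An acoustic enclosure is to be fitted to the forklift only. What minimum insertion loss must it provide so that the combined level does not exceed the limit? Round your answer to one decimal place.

Fixed contribution from the other source: Σ 10^(L/10) = 10^(81.6/10) = 1.445e+08 (81.60 dB(A)).
To meet 83.4 dB(A) overall, the treated forklift may contribute at most 10^(83.4/10) − 1.445e+08 = 7.423e+07, i.e. 78.71 dB(A).
Required insertion loss = 84.4 − 78.71 = 5.69 dB.

5.7 dB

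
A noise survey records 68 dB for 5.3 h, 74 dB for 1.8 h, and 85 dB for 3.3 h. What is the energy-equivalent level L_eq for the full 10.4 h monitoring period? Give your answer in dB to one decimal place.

Weight each interval's intensity by its duration and average over T = 10.4 h:
Σ tᵢ·10^(Lᵢ/10) = 5.3·10^(68/10) + 1.8·10^(74/10) + 3.3·10^(85/10) = 1.122e+09.
L_eq = 10·log₁₀(1.122e+09/10.4) = 80.33 dB.

80.3 dB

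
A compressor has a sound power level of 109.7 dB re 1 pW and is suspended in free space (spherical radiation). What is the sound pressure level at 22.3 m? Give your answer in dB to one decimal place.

71.7 dB

The power spreads over a sphere of area 4π·r², so L_p = L_w − 10·log₁₀(4π·r²).
4π·r² = 6249 m², 10·log₁₀ of that is 37.958 dB.
L_p = 109.7 − 37.958 = 71.74 dB.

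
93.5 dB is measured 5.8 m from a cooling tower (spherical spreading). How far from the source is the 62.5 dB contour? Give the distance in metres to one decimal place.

205.8 m

Point-source spreading drops the level by 20·log₁₀(r₂/r₁); inverting, r₂/r₁ = 10^(ΔL/20).
r₂ = 5.8·10^((93.5−62.5)/20) = 5.8·10^(31.0/20) = 205.79 m.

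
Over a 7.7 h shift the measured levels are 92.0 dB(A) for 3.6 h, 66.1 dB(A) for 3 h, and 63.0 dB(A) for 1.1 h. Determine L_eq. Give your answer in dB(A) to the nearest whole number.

89 dB(A)

L_eq = 10·log₁₀[(1/T)·Σ tᵢ·10^(Lᵢ/10)] with T = 7.7 h.
Σ tᵢ·10^(Lᵢ/10) = 3.6·10^(92.0/10) + 3·10^(66.1/10) + 1.1·10^(63.0/10) = 5.720e+09.
L_eq = 10·log₁₀(5.720e+09/7.7) = 88.71 dB(A).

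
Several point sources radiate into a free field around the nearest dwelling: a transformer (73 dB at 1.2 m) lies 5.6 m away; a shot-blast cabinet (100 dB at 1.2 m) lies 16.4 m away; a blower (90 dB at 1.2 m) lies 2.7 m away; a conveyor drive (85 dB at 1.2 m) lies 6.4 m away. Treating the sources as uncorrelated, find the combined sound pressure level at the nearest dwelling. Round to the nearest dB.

Apply inverse-square spreading to bring every level to the receiver, then sum 10^(L/10).
transformer: 73 − 20·log₁₀(5.6/1.2) = 73 − 13.38 = 59.62 dB.
shot-blast cabinet: 100 − 20·log₁₀(16.4/1.2) = 100 − 22.71 = 77.29 dB.
blower: 90 − 20·log₁₀(2.7/1.2) = 90 − 7.04 = 82.96 dB.
conveyor drive: 85 − 20·log₁₀(6.4/1.2) = 85 − 14.54 = 70.46 dB.
Σ 10^(L/10) = 2.631e+08 → L_total = 10·log₁₀(2.631e+08) = 84.20 dB.

84 dB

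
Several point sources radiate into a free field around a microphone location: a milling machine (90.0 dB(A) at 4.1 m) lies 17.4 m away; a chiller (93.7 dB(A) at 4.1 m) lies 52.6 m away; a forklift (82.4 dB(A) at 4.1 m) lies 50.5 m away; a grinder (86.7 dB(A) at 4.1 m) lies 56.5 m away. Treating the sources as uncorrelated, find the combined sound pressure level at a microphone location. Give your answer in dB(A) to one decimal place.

78.7 dB(A)

First find each source's level at the receiver (point-source: −20·log₁₀(r/r_ref)), then combine on an intensity basis.
milling machine: 90.0 − 20·log₁₀(17.4/4.1) = 90.0 − 12.56 = 77.44 dB(A).
chiller: 93.7 − 20·log₁₀(52.6/4.1) = 93.7 − 22.16 = 71.54 dB(A).
forklift: 82.4 − 20·log₁₀(50.5/4.1) = 82.4 − 21.81 = 60.59 dB(A).
grinder: 86.7 − 20·log₁₀(56.5/4.1) = 86.7 − 22.79 = 63.91 dB(A).
Σ 10^(L/10) = 7.337e+07 → L_total = 10·log₁₀(7.337e+07) = 78.66 dB(A).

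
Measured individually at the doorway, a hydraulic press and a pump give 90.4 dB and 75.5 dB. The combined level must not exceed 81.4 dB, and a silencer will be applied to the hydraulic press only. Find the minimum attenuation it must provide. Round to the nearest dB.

Everything except the hydraulic press sums to 10^(75.5/10) = 3.548e+07 in linear terms, 75.50 dB.
The limit corresponds to 10^(81.4/10) = 1.380e+08; subtracting the fixed part leaves 1.026e+08 for the hydraulic press, i.e. 80.11 dB.
So the hydraulic press must be reduced from 90.4 to 80.11 dB: IL = 10.29 dB.

10 dB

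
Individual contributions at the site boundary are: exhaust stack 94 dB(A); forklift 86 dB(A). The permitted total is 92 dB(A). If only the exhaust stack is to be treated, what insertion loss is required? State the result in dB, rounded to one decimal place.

3.3 dB

Fixed contribution from the other source: Σ 10^(L/10) = 10^(86/10) = 3.981e+08 (86.00 dB(A)).
The limit corresponds to 10^(92/10) = 1.585e+09; subtracting the fixed part leaves 1.187e+09 for the exhaust stack, i.e. 90.74 dB(A).
So the exhaust stack must be reduced from 94 to 90.74 dB(A): IL = 3.26 dB.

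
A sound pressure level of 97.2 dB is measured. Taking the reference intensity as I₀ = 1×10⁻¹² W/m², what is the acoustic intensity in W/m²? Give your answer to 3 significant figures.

0.00525 W/m²

I = I₀·10^(L/10) = 10⁻¹² × 10^(97.2/10) = 10^(-2.280).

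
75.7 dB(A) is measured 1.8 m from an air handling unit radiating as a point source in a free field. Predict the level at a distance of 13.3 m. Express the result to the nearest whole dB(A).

Point-source attenuation: ΔL = 20·log₁₀(r₂/r₁) = 20·log₁₀(13.3/1.8) = 17.372 dB.
L₂ = 75.7 − 20·log₁₀(13.3/1.8) = 75.7 − 17.372 = 58.33 dB(A).

58 dB(A)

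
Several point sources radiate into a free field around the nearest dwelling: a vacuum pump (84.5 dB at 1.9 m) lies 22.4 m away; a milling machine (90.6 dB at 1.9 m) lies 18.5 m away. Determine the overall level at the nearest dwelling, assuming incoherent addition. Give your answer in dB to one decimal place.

First find each source's level at the receiver (point-source: −20·log₁₀(r/r_ref)), then combine on an intensity basis.
vacuum pump: 84.5 − 20·log₁₀(22.4/1.9) = 84.5 − 21.43 = 63.07 dB.
milling machine: 90.6 − 20·log₁₀(18.5/1.9) = 90.6 − 19.77 = 70.83 dB.
Σ 10^(L/10) = 1.414e+07 → L_total = 10·log₁₀(1.414e+07) = 71.50 dB.

71.5 dB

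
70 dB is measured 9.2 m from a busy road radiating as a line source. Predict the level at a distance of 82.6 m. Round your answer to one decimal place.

For a line source, L₂ = L₁ − 10·log₁₀(r₂/r₁).
L₂ = 70 − 10·log₁₀(82.6/9.2) = 70 − 9.532 = 60.47 dB.

60.5 dB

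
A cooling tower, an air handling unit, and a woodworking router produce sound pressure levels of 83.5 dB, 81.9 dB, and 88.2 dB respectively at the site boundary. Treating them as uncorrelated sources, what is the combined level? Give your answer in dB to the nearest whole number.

90 dB

For uncorrelated sources the intensities add, so convert each level to linear form, sum, and take 10·log₁₀ of the total.
Σ 10^(L/10) = 10^(83.5/10) + 10^(81.9/10) + 10^(88.2/10) = 1.039e+09.
L_total = 10·log₁₀(1.039e+09) = 90.17 dB.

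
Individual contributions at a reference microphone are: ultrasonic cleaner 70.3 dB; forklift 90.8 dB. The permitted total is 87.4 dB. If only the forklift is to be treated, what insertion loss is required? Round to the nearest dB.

3 dB

The untreated sources together contribute 10^(70.3/10) = 1.072e+07, i.e. 70.30 dB.
The limit corresponds to 10^(87.4/10) = 5.495e+08; subtracting the fixed part leaves 5.388e+08 for the forklift, i.e. 87.31 dB.
Required insertion loss = 90.8 − 87.31 = 3.49 dB.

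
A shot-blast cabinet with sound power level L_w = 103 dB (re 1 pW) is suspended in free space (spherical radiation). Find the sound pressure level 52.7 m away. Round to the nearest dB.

58 dB

The power spreads over a sphere of area 4π·r², so L_p = L_w − 10·log₁₀(4π·r²).
4π·r² = 3.49e+04 m², 10·log₁₀ of that is 45.428 dB.
L_p = 103 − 45.428 = 57.57 dB.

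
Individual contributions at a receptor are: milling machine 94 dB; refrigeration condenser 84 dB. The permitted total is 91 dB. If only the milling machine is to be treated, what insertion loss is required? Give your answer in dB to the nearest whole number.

4 dB

Everything except the milling machine sums to 10^(84/10) = 2.512e+08 in linear terms, 84.00 dB.
The limit corresponds to 10^(91/10) = 1.259e+09; subtracting the fixed part leaves 1.008e+09 for the milling machine, i.e. 90.03 dB.
Required insertion loss = 94 − 90.03 = 3.97 dB.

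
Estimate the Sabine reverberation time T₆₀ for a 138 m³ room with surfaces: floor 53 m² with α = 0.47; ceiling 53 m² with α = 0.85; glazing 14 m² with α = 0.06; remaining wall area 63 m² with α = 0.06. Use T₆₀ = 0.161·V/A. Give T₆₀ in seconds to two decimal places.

0.30 s

A = Σ Sᵢαᵢ = 53·0.47 + 53·0.85 + 14·0.06 + 63·0.06 = 74.58 m².
T₆₀ = 0.161·V/A = 0.161·138/74.58 = 0.298 s.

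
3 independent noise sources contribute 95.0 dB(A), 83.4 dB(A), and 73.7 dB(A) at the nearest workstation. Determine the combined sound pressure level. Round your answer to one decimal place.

95.3 dB(A)

For uncorrelated sources the intensities add, so convert each level to linear form, sum, and take 10·log₁₀ of the total.
Σ 10^(L/10) = 10^(95.0/10) + 10^(83.4/10) + 10^(73.7/10) = 3.404e+09.
L_total = 10·log₁₀(3.404e+09) = 95.32 dB(A).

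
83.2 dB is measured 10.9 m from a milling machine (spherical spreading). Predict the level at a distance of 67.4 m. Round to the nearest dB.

For a point source, L₂ = L₁ − 20·log₁₀(r₂/r₁).
L₂ = 83.2 − 20·log₁₀(67.4/10.9) = 83.2 − 15.825 = 67.38 dB.

67 dB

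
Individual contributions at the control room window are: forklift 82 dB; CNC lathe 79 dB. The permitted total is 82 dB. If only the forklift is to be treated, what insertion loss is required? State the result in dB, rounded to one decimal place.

Fixed contribution from the other source: Σ 10^(L/10) = 10^(79/10) = 7.943e+07 (79.00 dB).
The limit corresponds to 10^(82/10) = 1.585e+08; subtracting the fixed part leaves 7.906e+07 for the forklift, i.e. 78.98 dB.
Required insertion loss = 82 − 78.98 = 3.02 dB.

3.0 dB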